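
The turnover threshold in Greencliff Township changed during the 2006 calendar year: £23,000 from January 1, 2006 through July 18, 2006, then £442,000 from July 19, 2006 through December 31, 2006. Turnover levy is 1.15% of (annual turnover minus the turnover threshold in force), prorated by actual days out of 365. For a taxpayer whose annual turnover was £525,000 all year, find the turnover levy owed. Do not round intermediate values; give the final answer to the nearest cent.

January 1 – July 18, 2006: 199 days, exemption £23,000 → (£525,000 − £23,000) × 1.15% × 199/365 = £3,147.4712
July 19 – December 31, 2006: 166 days, exemption £442,000 → (£525,000 − £442,000) × 1.15% × 166/365 = £434.1014
Total = £3,581.5726

£3,581.57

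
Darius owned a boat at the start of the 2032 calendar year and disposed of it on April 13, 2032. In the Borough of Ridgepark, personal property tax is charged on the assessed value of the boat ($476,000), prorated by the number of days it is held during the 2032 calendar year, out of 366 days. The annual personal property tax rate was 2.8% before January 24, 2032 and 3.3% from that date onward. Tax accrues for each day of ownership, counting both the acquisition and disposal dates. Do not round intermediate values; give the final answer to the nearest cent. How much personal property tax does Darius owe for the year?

$4,313.91

January 1 – January 23, 2032: 23 days at 2.8% → $476,000 × 2.8% × 23/366 = $837.5519
January 24 – April 13, 2032: 81 days at 3.3% → $476,000 × 3.3% × 81/366 = $3,476.3607
Total = $4,313.9126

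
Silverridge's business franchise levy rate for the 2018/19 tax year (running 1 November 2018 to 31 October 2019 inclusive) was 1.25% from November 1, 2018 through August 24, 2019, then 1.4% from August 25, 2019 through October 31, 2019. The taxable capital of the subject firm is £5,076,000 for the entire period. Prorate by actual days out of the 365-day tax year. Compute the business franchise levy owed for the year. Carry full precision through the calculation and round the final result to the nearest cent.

November 1, 2018 – August 24, 2019: 297 days at 1.25% → £5,076,000 × 1.25% × 297/365 = £51,629.1781
August 25 – October 31, 2019: 68 days at 1.4% → £5,076,000 × 1.4% × 68/365 = £13,239.3205
Total = £64,868.4986

£64,868.50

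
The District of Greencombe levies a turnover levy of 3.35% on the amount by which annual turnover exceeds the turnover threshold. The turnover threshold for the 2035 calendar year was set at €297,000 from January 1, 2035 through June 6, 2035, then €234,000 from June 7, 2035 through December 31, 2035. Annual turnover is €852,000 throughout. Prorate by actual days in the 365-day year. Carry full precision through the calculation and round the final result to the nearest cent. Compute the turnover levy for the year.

January 1 – June 6, 2035: 157 days, exemption €297,000 → (€852,000 − €297,000) × 3.35% × 157/365 = €7,997.3219
June 7 – December 31, 2035: 208 days, exemption €234,000 → (€852,000 − €234,000) × 3.35% × 208/365 = €11,797.8740
Total = €19,795.1959

€19,795.20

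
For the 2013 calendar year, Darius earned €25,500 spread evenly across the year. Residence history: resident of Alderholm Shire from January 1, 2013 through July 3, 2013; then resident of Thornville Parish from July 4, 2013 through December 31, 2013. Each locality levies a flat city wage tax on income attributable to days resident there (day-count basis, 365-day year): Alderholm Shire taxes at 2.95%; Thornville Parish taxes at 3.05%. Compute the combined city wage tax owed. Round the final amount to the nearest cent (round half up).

Alderholm Shire, January 1 – July 3, 2013: 184 days → €25,500 × 2.95% × 184/365 = €379.2164
Thornville Parish, July 4 – December 31, 2013: 181 days → €25,500 × 3.05% × 181/365 = €385.6788
Total = €764.8952

€764.90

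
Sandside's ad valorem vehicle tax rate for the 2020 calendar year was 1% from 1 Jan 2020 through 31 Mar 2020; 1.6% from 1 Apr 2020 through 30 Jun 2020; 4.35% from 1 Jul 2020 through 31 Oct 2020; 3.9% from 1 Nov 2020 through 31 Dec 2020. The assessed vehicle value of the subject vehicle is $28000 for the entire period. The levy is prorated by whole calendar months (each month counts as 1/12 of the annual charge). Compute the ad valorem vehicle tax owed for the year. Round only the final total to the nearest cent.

$770.00

1 Jan – 31 Mar 2020: 3 months at 1% → $28000 × 1% × 3/12 = $70.0000
1 Apr – 30 Jun 2020: 3 months at 1.6% → $28000 × 1.6% × 3/12 = $112.0000
1 Jul – 31 Oct 2020: 4 months at 4.35% → $28000 × 4.35% × 4/12 = $406.0000
1 Nov – 31 Dec 2020: 2 months at 3.9% → $28000 × 3.9% × 2/12 = $182.0000
Total = $770.0000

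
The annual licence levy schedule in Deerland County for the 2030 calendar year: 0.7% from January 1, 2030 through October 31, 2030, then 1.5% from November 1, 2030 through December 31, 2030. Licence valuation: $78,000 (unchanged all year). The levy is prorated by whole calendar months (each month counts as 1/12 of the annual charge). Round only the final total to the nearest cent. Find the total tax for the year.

January 1 – October 31, 2030: 10 months at 0.7% → $78,000 × 0.7% × 10/12 = $455.0000
November 1 – December 31, 2030: 2 months at 1.5% → $78,000 × 1.5% × 2/12 = $195.0000
Total = $650.0000

$650.00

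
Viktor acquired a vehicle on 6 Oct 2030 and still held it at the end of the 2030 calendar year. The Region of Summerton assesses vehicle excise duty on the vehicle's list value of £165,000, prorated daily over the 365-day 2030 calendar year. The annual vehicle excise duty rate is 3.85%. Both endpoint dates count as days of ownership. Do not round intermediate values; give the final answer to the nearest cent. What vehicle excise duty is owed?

£1,514.16

Days held (6 Oct – 31 Dec 2030): 87 out of 365
Tax = £165,000 × 3.85% × 87/365 = £1,514.1575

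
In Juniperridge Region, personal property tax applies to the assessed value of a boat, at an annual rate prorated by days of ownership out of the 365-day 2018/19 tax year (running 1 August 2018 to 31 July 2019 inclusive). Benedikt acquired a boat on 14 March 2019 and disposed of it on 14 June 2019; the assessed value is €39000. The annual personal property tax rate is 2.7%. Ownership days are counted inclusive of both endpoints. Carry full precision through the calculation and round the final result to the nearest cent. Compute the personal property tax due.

Days held (14 March – 14 June 2019): 93 out of 365
Tax = €39000 × 2.7% × 93/365 = €268.2986

€268.30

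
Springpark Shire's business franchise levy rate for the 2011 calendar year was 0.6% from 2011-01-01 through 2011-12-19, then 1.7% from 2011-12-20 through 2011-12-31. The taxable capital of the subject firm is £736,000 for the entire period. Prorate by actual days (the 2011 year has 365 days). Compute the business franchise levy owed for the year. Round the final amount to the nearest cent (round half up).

£4,682.17

2011-01-01 to 2011-12-19: 353 days at 0.6% → £736,000 × 0.6% × 353/365 = £4,270.8164
2011-12-20 to 2011-12-31: 12 days at 1.7% → £736,000 × 1.7% × 12/365 = £411.3534
Total = £4,682.1699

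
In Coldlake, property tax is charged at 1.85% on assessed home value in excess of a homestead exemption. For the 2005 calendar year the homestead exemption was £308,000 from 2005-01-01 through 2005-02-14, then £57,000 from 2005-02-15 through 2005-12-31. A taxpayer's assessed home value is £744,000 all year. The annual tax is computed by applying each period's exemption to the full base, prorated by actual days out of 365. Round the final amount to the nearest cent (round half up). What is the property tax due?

£12,137.01

2005-01-01 to 2005-02-14: 45 days, exemption £308,000 → (£744,000 − £308,000) × 1.85% × 45/365 = £994.4384
2005-02-15 to 2005-12-31: 320 days, exemption £57,000 → (£744,000 − £57,000) × 1.85% × 320/365 = £11,142.5753
Total = £12,137.0137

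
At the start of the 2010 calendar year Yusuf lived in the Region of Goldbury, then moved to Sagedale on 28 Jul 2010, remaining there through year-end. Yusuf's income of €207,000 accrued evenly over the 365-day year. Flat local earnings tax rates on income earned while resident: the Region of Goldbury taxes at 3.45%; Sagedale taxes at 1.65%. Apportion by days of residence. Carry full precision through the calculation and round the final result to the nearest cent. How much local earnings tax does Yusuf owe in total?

The Region of Goldbury, 1 Jan – 27 Jul 2010: 208 days → €207,000 × 3.45% × 208/365 = €4,069.6767
Sagedale, 28 Jul – 31 Dec 2010: 157 days → €207,000 × 1.65% × 157/365 = €1,469.1329
Total = €5,538.8096

€5,538.81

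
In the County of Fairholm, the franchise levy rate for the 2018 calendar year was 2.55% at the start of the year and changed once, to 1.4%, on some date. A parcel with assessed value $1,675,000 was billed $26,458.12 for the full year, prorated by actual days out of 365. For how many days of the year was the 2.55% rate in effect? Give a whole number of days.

Let d = days at the first rate; then 365 − d days at the second rate.
$1,675,000 × [2.55%·d + 1.4%·(365−d)] / 365 = $26,458.12
Solving gives d = 57, so the new rate took effect on 27 Feb 2018.

57 days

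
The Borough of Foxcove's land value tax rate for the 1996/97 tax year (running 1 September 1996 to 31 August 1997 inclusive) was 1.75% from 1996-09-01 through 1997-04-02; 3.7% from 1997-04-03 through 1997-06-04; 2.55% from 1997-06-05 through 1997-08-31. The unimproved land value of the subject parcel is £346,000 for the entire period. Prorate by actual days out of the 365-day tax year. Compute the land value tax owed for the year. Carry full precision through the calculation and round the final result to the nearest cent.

£7,886.90

1996-09-01 to 1997-04-02: 214 days at 1.75% → £346,000 × 1.75% × 214/365 = £3,550.0548
1997-04-03 to 1997-06-04: 63 days at 3.7% → £346,000 × 3.7% × 63/365 = £2,209.6603
1997-06-05 to 1997-08-31: 88 days at 2.55% → £346,000 × 2.55% × 88/365 = £2,127.1890
Total = £7,886.9041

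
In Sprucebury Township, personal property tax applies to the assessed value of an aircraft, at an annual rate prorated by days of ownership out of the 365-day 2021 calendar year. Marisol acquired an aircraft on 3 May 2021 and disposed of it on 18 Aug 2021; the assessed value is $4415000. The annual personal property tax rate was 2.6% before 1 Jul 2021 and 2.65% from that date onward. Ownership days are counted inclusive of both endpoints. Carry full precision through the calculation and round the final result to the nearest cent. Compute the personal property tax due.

3 May – 30 Jun 2021: 59 days at 2.6% → $4415000 × 2.6% × 59/365 = $18555.0959
1 Jul – 18 Aug 2021: 49 days at 2.65% → $4415000 × 2.65% × 49/365 = $15706.5137
Total = $34261.6096

$34261.61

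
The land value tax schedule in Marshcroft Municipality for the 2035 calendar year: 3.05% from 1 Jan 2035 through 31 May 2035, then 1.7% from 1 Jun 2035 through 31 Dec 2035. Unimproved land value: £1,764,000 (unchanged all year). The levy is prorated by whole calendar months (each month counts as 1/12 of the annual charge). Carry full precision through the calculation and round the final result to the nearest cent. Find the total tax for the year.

1 Jan – 31 May 2035: 5 months at 3.05% → £1,764,000 × 3.05% × 5/12 = £22,417.5000
1 Jun – 31 Dec 2035: 7 months at 1.7% → £1,764,000 × 1.7% × 7/12 = £17,493.0000
Total = £39,910.5000

£39,910.50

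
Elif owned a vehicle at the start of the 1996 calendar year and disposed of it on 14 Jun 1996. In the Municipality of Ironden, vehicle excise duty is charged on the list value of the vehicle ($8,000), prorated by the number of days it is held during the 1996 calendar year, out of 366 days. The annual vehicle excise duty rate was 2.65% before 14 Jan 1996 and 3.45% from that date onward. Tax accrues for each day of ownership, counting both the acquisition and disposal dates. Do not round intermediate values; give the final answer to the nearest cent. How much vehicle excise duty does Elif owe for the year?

1 Jan – 13 Jan 1996: 13 days at 2.65% → $8,000 × 2.65% × 13/366 = $7.5301
14 Jan – 14 Jun 1996: 153 days at 3.45% → $8,000 × 3.45% × 153/366 = $115.3770
Total = $122.9071

$122.91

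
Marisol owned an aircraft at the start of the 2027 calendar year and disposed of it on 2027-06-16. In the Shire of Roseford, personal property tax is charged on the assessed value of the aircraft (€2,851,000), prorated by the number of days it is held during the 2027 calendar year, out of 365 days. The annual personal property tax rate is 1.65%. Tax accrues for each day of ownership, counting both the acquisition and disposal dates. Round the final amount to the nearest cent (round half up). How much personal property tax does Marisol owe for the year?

Days held (2027-01-01 to 2027-06-16): 167 out of 365
Tax = €2,851,000 × 1.65% × 167/365 = €21,523.0973

€21,523.10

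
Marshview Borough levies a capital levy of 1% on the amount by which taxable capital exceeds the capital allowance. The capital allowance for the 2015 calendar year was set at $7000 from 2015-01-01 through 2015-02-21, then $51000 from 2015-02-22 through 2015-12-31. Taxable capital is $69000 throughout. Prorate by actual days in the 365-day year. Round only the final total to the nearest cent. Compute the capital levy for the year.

2015-01-01 to 2015-02-21: 52 days, exemption $7000 → ($69000 − $7000) × 1% × 52/365 = $88.3288
2015-02-22 to 2015-12-31: 313 days, exemption $51000 → ($69000 − $51000) × 1% × 313/365 = $154.3562
Total = $242.6849

$242.68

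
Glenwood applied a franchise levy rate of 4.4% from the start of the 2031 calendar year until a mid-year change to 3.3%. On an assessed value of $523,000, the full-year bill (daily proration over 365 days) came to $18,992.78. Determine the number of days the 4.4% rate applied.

Let d = days at the first rate; then 365 − d days at the second rate.
$523,000 × [4.4%·d + 3.3%·(365−d)] / 365 = $18,992.78
Solving gives d = 110, so the new rate took effect on 21 April 2031.

110 days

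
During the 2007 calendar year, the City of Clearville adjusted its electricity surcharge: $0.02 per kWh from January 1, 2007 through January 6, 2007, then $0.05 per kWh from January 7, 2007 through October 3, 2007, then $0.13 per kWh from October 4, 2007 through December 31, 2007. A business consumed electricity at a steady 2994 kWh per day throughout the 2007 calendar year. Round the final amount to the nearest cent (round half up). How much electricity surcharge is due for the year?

January 1 – January 6, 2007: 6 days × 2994 kWh/day = 17,964 kWh at $0.02/kWh → $359.28
January 7 – October 3, 2007: 270 days × 2994 kWh/day = 808,380 kWh at $0.05/kWh → $40,419.00
October 4 – December 31, 2007: 89 days × 2994 kWh/day = 266,466 kWh at $0.13/kWh → $34,640.58

$75,418.86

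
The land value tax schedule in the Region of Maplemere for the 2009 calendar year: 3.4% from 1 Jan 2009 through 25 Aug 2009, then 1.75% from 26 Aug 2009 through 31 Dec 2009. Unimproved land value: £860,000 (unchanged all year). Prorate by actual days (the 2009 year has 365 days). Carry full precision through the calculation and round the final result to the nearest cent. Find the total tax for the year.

£24,263.78

1 Jan – 25 Aug 2009: 237 days at 3.4% → £860,000 × 3.4% × 237/365 = £18,985.9726
26 Aug – 31 Dec 2009: 128 days at 1.75% → £860,000 × 1.75% × 128/365 = £5,277.8082
Total = £24,263.7808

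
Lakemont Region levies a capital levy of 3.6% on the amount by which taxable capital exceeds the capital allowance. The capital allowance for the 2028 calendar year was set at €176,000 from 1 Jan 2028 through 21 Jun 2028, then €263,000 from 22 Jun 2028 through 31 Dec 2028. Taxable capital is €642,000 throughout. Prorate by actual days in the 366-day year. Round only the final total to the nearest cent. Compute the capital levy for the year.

1 Jan – 21 Jun 2028: 173 days, exemption €176,000 → (€642,000 − €176,000) × 3.6% × 173/366 = €7,929.6393
22 Jun – 31 Dec 2028: 193 days, exemption €263,000 → (€642,000 − €263,000) × 3.6% × 193/366 = €7,194.7869
Total = €15,124.4262

€15,124.43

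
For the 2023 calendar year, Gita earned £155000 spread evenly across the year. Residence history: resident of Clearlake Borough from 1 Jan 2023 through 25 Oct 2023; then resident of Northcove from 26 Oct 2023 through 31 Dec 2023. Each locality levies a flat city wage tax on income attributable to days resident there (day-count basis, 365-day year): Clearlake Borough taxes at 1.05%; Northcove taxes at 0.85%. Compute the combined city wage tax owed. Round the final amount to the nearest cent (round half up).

Clearlake Borough, 1 Jan – 25 Oct 2023: 298 days → £155000 × 1.05% × 298/365 = £1328.7534
Northcove, 26 Oct – 31 Dec 2023: 67 days → £155000 × 0.85% × 67/365 = £241.8425
Total = £1570.5959

£1570.60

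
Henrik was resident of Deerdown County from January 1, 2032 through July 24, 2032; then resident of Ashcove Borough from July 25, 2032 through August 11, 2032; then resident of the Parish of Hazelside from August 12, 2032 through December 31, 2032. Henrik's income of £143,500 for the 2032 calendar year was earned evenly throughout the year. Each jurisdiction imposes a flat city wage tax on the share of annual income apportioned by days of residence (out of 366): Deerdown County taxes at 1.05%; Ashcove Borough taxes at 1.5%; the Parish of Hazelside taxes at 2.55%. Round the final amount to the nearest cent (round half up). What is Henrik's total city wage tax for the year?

£2,373.63

Deerdown County, January 1 – July 24, 2032: 206 days → £143,500 × 1.05% × 206/366 = £848.0615
Ashcove Borough, July 25 – August 11, 2032: 18 days → £143,500 × 1.5% × 18/366 = £105.8607
The Parish of Hazelside, August 12 – December 31, 2032: 142 days → £143,500 × 2.55% × 142/366 = £1,419.7090
Total = £2,373.6311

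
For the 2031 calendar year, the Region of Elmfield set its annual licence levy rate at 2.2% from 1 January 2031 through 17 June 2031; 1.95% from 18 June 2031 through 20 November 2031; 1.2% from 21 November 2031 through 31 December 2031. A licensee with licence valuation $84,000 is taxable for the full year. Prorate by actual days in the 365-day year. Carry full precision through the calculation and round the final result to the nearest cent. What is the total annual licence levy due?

$1,663.89

1 January – 17 June 2031: 168 days at 2.2% → $84,000 × 2.2% × 168/365 = $850.5863
18 June – 20 November 2031: 156 days at 1.95% → $84,000 × 1.95% × 156/365 = $700.0767
21 November – 31 December 2031: 41 days at 1.2% → $84,000 × 1.2% × 41/365 = $113.2274
Total = $1,663.8904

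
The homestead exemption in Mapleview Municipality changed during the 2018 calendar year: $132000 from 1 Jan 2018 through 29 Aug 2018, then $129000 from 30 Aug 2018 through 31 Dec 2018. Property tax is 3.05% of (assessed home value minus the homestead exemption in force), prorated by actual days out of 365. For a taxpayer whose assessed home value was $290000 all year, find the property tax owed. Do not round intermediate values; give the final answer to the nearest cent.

$4850.08

1 Jan – 29 Aug 2018: 241 days, exemption $132000 → ($290000 − $132000) × 3.05% × 241/365 = $3181.8603
30 Aug – 31 Dec 2018: 124 days, exemption $129000 → ($290000 − $129000) × 3.05% × 124/365 = $1668.2247
Total = $4850.0849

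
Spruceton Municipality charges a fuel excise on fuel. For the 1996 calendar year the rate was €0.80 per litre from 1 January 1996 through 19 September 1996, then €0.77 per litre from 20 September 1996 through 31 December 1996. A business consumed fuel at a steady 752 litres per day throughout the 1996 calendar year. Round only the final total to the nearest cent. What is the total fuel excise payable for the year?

1 January – 19 September 1996: 263 days × 752 litres/day = 197,776 litres at €0.80/litre → €158220.80
20 September – 31 December 1996: 103 days × 752 litres/day = 77,456 litres at €0.77/litre → €59641.12

€217861.92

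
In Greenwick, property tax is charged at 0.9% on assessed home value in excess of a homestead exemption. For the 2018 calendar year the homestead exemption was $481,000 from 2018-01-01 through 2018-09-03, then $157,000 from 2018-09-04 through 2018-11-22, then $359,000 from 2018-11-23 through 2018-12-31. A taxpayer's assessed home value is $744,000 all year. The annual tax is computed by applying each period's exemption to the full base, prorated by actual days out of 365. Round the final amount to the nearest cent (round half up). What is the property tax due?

$3,123.44

2018-01-01 to 2018-09-03: 246 days, exemption $481,000 → ($744,000 − $481,000) × 0.9% × 246/365 = $1,595.2932
2018-09-04 to 2018-11-22: 80 days, exemption $157,000 → ($744,000 − $157,000) × 0.9% × 80/365 = $1,157.9178
2018-11-23 to 2018-12-31: 39 days, exemption $359,000 → ($744,000 − $359,000) × 0.9% × 39/365 = $370.2329
Total = $3,123.4438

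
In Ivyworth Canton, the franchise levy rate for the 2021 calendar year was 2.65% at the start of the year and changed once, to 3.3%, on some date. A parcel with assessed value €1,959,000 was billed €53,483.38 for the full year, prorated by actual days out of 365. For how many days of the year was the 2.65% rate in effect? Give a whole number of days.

Let d = days at the first rate; then 365 − d days at the second rate.
€1,959,000 × [2.65%·d + 3.3%·(365−d)] / 365 = €53,483.38
Solving gives d = 320, so the new rate took effect on 17 Nov 2021.

320 days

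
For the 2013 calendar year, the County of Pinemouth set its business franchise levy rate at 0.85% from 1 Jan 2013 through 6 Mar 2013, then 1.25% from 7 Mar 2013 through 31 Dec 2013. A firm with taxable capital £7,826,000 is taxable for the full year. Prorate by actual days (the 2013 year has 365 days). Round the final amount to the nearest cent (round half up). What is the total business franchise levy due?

1 Jan – 6 Mar 2013: 65 days at 0.85% → £7,826,000 × 0.85% × 65/365 = £11,846.2055
7 Mar – 31 Dec 2013: 300 days at 1.25% → £7,826,000 × 1.25% × 300/365 = £80,404.1096
Total = £92,250.3151

£92,250.32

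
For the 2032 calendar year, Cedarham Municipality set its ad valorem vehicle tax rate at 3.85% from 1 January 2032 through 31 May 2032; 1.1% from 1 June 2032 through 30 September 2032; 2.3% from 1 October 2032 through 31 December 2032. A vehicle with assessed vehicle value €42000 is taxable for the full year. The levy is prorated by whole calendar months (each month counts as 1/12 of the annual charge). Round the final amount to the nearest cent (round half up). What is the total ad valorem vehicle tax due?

€1069.25

1 January – 31 May 2032: 5 months at 3.85% → €42000 × 3.85% × 5/12 = €673.7500
1 June – 30 September 2032: 4 months at 1.1% → €42000 × 1.1% × 4/12 = €154.0000
1 October – 31 December 2032: 3 months at 2.3% → €42000 × 2.3% × 3/12 = €241.5000
Total = €1069.2500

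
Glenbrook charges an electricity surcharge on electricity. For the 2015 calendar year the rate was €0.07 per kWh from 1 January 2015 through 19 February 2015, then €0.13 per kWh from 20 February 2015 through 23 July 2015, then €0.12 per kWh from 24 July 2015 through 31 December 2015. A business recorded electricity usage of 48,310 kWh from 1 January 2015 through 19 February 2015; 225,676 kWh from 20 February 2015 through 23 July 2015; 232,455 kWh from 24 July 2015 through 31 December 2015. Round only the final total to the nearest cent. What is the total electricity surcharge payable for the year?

€60,614.18

1 January – 19 February 2015: 48,310 kWh at €0.07/kWh → €3,381.70
20 February – 23 July 2015: 225,676 kWh at €0.13/kWh → €29,337.88
24 July – 31 December 2015: 232,455 kWh at €0.12/kWh → €27,894.60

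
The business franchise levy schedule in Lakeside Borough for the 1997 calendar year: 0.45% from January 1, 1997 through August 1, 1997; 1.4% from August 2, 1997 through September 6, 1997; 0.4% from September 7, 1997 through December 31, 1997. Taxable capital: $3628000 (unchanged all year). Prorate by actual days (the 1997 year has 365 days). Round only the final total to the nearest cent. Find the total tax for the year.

$19148.88

January 1 – August 1, 1997: 213 days at 0.45% → $3628000 × 0.45% × 213/365 = $9527.2274
August 2 – September 6, 1997: 36 days at 1.4% → $3628000 × 1.4% × 36/365 = $5009.6219
September 7 – December 31, 1997: 116 days at 0.4% → $3628000 × 0.4% × 116/365 = $4612.0329
Total = $19148.8822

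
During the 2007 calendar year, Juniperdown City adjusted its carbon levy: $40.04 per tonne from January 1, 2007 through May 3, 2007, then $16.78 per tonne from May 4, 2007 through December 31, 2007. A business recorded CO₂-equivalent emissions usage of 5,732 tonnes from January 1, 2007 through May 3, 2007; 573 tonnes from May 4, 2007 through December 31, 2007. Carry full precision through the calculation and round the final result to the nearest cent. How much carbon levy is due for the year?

January 1 – May 3, 2007: 5,732 tonnes at $40.04/tonne → $229509.28
May 4 – December 31, 2007: 573 tonnes at $16.78/tonne → $9614.94

$239124.22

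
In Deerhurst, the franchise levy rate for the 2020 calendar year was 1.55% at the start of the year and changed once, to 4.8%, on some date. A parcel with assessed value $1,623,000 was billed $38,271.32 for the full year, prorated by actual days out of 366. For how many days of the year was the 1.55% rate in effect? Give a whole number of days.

Let d = days at the first rate; then 366 − d days at the second rate.
$1,623,000 × [1.55%·d + 4.8%·(366−d)] / 366 = $38,271.32
Solving gives d = 275, so the new rate took effect on 2 Oct 2020.

275 days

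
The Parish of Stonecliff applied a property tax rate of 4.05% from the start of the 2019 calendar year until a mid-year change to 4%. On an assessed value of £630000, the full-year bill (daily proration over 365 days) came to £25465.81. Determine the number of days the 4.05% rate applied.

308 days

Let d = days at the first rate; then 365 − d days at the second rate.
£630000 × [4.05%·d + 4%·(365−d)] / 365 = £25465.81
Solving gives d = 308, so the new rate took effect on 5 November 2019.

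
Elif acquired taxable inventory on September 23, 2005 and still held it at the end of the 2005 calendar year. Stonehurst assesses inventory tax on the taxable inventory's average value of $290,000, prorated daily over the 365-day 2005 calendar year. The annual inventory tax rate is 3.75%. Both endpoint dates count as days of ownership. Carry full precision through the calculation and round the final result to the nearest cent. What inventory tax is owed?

$2,979.45

Days held (September 23 – December 31, 2005): 100 out of 365
Tax = $290,000 × 3.75% × 100/365 = $2,979.4521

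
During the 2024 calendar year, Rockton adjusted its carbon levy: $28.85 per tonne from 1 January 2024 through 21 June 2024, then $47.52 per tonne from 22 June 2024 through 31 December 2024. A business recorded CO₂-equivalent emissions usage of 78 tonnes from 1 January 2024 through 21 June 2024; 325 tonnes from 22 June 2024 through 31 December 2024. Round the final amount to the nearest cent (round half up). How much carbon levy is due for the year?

1 January – 21 June 2024: 78 tonnes at $28.85/tonne → $2,250.30
22 June – 31 December 2024: 325 tonnes at $47.52/tonne → $15,444.00

$17,694.30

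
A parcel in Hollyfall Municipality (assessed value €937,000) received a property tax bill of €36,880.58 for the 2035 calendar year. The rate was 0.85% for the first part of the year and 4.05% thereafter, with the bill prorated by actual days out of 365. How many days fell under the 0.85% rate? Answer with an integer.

Let d = days at the first rate; then 365 − d days at the second rate.
€937,000 × [0.85%·d + 4.05%·(365−d)] / 365 = €36,880.58
Solving gives d = 13, so the new rate took effect on 14 January 2035.

13 days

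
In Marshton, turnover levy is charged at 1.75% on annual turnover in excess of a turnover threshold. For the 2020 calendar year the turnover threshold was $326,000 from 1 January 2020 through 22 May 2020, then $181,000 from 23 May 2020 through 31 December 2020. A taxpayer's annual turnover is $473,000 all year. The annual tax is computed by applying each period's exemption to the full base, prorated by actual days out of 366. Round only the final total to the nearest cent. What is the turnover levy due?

1 January – 22 May 2020: 143 days, exemption $326,000 → ($473,000 − $326,000) × 1.75% × 143/366 = $1,005.1025
23 May – 31 December 2020: 223 days, exemption $181,000 → ($473,000 − $181,000) × 1.75% × 223/366 = $3,113.4699
Total = $4,118.5724

$4,118.57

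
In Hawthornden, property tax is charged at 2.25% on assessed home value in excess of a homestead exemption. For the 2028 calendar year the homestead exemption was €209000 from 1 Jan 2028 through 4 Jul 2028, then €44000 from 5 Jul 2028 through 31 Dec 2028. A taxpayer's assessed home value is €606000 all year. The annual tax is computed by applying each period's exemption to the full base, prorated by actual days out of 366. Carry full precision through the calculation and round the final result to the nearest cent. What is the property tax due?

1 Jan – 4 Jul 2028: 186 days, exemption €209000 → (€606000 − €209000) × 2.25% × 186/366 = €4539.4672
5 Jul – 31 Dec 2028: 180 days, exemption €44000 → (€606000 − €44000) × 2.25% × 180/366 = €6218.8525
Total = €10758.3197

€10758.32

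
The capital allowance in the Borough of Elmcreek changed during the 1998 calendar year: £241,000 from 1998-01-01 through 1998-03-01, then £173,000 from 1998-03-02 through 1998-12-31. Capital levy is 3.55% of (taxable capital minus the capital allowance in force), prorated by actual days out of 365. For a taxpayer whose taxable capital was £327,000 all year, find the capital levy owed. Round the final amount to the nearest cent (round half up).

£5,070.18

1998-01-01 to 1998-03-01: 60 days, exemption £241,000 → (£327,000 − £241,000) × 3.55% × 60/365 = £501.8630
1998-03-02 to 1998-12-31: 305 days, exemption £173,000 → (£327,000 − £173,000) × 3.55% × 305/365 = £4,568.3151
Total = £5,070.1781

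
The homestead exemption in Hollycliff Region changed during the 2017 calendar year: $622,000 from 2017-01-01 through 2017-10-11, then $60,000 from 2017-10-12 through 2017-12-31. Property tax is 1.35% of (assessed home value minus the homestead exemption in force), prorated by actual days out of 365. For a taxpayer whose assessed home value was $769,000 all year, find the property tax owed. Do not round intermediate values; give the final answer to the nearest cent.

$3,668.19

2017-01-01 to 2017-10-11: 284 days, exemption $622,000 → ($769,000 − $622,000) × 1.35% × 284/365 = $1,544.1041
2017-10-12 to 2017-12-31: 81 days, exemption $60,000 → ($769,000 − $60,000) × 1.35% × 81/365 = $2,124.0863
Total = $3,668.1904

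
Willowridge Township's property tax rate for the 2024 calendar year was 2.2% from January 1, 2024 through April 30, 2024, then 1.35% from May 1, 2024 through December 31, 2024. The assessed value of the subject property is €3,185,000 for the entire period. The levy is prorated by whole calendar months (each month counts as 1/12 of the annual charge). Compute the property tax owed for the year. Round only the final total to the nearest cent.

January 1 – April 30, 2024: 4 months at 2.2% → €3,185,000 × 2.2% × 4/12 = €23,356.6667
May 1 – December 31, 2024: 8 months at 1.35% → €3,185,000 × 1.35% × 8/12 = €28,665.0000
Total = €52,021.6667

€52,021.67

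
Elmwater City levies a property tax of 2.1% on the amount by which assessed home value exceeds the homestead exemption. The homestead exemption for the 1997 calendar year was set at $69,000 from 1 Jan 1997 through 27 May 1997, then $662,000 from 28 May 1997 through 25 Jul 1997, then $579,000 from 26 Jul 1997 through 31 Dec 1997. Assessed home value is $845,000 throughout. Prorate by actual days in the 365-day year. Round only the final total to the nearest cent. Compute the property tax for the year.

1 Jan – 27 May 1997: 147 days, exemption $69,000 → ($845,000 − $69,000) × 2.1% × 147/365 = $6,563.0466
28 May – 25 Jul 1997: 59 days, exemption $662,000 → ($845,000 − $662,000) × 2.1% × 59/365 = $621.1973
26 Jul – 31 Dec 1997: 159 days, exemption $579,000 → ($845,000 − $579,000) × 2.1% × 159/365 = $2,433.3534
Total = $9,617.5973

$9,617.60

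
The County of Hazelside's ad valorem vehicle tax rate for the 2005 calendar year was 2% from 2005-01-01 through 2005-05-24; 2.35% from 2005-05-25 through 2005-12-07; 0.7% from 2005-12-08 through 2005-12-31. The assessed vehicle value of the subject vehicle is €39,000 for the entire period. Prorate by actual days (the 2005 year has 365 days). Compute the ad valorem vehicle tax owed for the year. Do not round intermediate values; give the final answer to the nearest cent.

€820.34

2005-01-01 to 2005-05-24: 144 days at 2% → €39,000 × 2% × 144/365 = €307.7260
2005-05-25 to 2005-12-07: 197 days at 2.35% → €39,000 × 2.35% × 197/365 = €494.6589
2005-12-08 to 2005-12-31: 24 days at 0.7% → €39,000 × 0.7% × 24/365 = €17.9507
Total = €820.3356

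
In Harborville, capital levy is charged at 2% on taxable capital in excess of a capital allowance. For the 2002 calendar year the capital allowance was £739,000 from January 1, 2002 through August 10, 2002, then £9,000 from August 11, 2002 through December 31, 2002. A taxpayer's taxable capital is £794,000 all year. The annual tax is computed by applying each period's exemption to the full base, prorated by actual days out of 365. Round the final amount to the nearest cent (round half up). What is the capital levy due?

January 1 – August 10, 2002: 222 days, exemption £739,000 → (£794,000 − £739,000) × 2% × 222/365 = £669.0411
August 11 – December 31, 2002: 143 days, exemption £9,000 → (£794,000 − £9,000) × 2% × 143/365 = £6,150.9589
Total = £6,820.0000

£6,820.00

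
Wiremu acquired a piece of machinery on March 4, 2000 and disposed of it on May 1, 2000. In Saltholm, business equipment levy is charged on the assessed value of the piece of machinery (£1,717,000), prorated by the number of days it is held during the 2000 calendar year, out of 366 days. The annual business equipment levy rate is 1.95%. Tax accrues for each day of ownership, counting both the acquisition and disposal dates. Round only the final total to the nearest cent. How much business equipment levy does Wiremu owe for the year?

£5,397.29

Days held (March 4 – May 1, 2000): 59 out of 366
Tax = £1,717,000 × 1.95% × 59/366 = £5,397.2910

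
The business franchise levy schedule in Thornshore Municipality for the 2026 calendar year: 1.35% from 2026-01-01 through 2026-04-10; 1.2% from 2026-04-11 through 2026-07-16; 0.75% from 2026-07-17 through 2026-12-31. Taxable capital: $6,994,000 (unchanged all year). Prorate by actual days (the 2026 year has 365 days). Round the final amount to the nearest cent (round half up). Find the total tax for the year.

2026-01-01 to 2026-04-10: 100 days at 1.35% → $6,994,000 × 1.35% × 100/365 = $25,868.2192
2026-04-11 to 2026-07-16: 97 days at 1.2% → $6,994,000 × 1.2% × 97/365 = $22,304.1534
2026-07-17 to 2026-12-31: 168 days at 0.75% → $6,994,000 × 0.75% × 168/365 = $24,143.6712
Total = $72,316.0438

$72,316.04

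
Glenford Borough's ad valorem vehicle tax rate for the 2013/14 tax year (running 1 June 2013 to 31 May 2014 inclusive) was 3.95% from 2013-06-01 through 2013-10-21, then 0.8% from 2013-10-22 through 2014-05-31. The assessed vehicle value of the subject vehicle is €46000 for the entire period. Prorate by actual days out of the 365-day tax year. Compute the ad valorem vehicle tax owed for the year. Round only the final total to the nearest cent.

€935.69

2013-06-01 to 2013-10-21: 143 days at 3.95% → €46000 × 3.95% × 143/365 = €711.8658
2013-10-22 to 2014-05-31: 222 days at 0.8% → €46000 × 0.8% × 222/365 = €223.8247
Total = €935.6904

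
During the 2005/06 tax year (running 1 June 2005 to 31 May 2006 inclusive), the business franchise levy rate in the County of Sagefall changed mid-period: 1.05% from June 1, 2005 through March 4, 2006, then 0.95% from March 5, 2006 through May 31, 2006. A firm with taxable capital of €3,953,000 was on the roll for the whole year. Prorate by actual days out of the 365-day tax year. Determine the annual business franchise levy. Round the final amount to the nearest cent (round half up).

June 1, 2005 – March 4, 2006: 277 days at 1.05% → €3,953,000 × 1.05% × 277/365 = €31,499.4534
March 5 – May 31, 2006: 88 days at 0.95% → €3,953,000 × 0.95% × 88/365 = €9,053.9945
Total = €40,553.4479

€40,553.45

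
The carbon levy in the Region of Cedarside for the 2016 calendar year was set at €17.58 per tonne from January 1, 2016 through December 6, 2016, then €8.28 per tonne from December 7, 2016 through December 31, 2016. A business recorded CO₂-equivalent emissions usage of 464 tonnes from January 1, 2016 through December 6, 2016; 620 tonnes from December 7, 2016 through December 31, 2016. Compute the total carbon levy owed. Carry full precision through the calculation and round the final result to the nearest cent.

January 1 – December 6, 2016: 464 tonnes at €17.58/tonne → €8157.12
December 7 – December 31, 2016: 620 tonnes at €8.28/tonne → €5133.60

€13290.72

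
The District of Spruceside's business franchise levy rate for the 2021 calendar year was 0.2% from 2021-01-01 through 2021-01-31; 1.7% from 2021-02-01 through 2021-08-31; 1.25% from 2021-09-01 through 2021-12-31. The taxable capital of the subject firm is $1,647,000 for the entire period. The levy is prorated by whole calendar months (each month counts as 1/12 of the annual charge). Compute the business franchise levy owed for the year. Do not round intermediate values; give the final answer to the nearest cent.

$23,469.75

2021-01-01 to 2021-01-31: 1 month at 0.2% → $1,647,000 × 0.2% × 1/12 = $274.5000
2021-02-01 to 2021-08-31: 7 months at 1.7% → $1,647,000 × 1.7% × 7/12 = $16,332.7500
2021-09-01 to 2021-12-31: 4 months at 1.25% → $1,647,000 × 1.25% × 4/12 = $6,862.5000
Total = $23,469.7500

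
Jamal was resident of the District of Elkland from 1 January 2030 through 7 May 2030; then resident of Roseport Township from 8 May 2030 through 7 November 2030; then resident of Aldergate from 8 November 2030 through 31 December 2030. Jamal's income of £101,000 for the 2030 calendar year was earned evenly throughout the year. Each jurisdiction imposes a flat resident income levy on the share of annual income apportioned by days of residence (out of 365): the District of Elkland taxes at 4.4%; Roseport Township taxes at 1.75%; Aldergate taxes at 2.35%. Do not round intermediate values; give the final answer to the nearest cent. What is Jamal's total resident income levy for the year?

£2,788.43

The District of Elkland, 1 January – 7 May 2030: 127 days → £101,000 × 4.4% × 127/365 = £1,546.2685
Roseport Township, 8 May – 7 November 2030: 184 days → £101,000 × 1.75% × 184/365 = £891.0137
Aldergate, 8 November – 31 December 2030: 54 days → £101,000 × 2.35% × 54/365 = £351.1479
Total = £2,788.4301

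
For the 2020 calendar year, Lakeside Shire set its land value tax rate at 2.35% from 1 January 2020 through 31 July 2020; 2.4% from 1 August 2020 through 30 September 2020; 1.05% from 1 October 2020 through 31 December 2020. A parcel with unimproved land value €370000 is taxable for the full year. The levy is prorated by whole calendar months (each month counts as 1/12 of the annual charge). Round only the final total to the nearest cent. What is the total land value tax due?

€7523.33

1 January – 31 July 2020: 7 months at 2.35% → €370000 × 2.35% × 7/12 = €5072.0833
1 August – 30 September 2020: 2 months at 2.4% → €370000 × 2.4% × 2/12 = €1480.0000
1 October – 31 December 2020: 3 months at 1.05% → €370000 × 1.05% × 3/12 = €971.2500
Total = €7523.3333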